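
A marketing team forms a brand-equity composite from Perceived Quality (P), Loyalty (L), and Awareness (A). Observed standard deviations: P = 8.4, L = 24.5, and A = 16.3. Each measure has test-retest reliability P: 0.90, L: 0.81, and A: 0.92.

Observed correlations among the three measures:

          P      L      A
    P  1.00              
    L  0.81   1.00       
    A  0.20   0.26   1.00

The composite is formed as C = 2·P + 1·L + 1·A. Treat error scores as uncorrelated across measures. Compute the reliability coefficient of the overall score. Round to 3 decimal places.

0.923

Var(C) = 2²·8.4² + 24.5² + 16.3² + 2·[2·8.4·24.5·0.81 + 2·8.4·16.3·0.20 + 24.5·16.3·0.26] = 1148.18 + 983.99 = 2132.17.
Under uncorrelated errors the observed covariances equal the true-score covariances, so only the own-variance terms attenuate.
True-score variance = [2²·8.4²·0.90 + 24.5²·0.81 + 16.3²·0.92] + 983.99 = 984.653 + 983.99 = 1968.64.
Reliability = 1968.64 / 2132.17 = 0.923.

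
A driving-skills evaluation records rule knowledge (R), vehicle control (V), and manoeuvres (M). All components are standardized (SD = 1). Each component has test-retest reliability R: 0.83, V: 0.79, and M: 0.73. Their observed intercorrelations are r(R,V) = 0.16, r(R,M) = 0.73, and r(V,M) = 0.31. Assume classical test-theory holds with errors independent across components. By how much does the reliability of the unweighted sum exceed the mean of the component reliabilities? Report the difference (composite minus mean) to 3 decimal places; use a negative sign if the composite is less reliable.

Var(sum) = 3 + 2.4 = 5.4; true-score variance = 2.35 + 2.4 = 4.75; composite reliability = 0.8796.
Mean component reliability = 0.7833.
Difference = 0.8796 − 0.7833 = 0.096.

0.096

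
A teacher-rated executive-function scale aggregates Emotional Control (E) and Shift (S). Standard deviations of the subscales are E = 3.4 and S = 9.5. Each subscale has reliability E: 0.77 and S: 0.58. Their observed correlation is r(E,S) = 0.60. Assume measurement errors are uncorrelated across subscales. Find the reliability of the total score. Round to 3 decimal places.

0.711

Var(E+S) = 3.4² + 9.5² + 2·[3.4·9.5·0.60] = 101.81 + 38.76 = 140.57.
Because errors are independent across components, Cov(Tᵢ,Tⱼ) = Cov(Xᵢ,Xⱼ); the off-diagonal part of the true-score variance is the same as above.
True-score variance = [3.4²·0.77 + 9.5²·0.58] + 38.76 = 61.2462 + 38.76 = 100.006.
Reliability = 100.006 / 140.57 = 0.711.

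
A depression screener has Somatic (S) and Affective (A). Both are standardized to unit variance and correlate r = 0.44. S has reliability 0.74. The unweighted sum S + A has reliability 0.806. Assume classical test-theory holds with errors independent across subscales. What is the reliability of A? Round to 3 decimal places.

Var(S+A) = 2 + 2·0.44 = 2.880.
True-score variance = ρ_S + ρ_A + 2·0.44, so 0.806 = (0.74 + ρ_A + 0.88) / 2.880.
ρ_A = 0.806·2.880 − 0.74 − 0.88 = 0.701.

0.701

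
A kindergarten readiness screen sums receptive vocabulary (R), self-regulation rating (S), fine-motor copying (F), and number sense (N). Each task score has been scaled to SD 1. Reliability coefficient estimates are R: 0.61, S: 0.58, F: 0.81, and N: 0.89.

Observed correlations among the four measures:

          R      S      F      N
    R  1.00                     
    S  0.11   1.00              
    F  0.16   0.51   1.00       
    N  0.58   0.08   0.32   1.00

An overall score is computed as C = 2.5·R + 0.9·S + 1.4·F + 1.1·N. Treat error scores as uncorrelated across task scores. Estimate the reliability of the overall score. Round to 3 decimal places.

Var(C) = 2.5² + 0.9² + 1.4² + 1.1² + 2·[2.25·0.11 + 3.5·0.16 + 2.75·0.58 + 1.26·0.51 + 0.99·0.08 + 1.54·0.32] = 10.23 + 7.2342 = 17.4642.
Under uncorrelated errors the observed covariances equal the true-score covariances, so only the own-variance terms attenuate.
True-score variance = [2.5²·0.61 + 0.9²·0.58 + 1.4²·0.81 + 1.1²·0.89] + 7.2342 = 6.9468 + 7.2342 = 14.181.
Reliability = 14.181 / 17.4642 = 0.812.

0.812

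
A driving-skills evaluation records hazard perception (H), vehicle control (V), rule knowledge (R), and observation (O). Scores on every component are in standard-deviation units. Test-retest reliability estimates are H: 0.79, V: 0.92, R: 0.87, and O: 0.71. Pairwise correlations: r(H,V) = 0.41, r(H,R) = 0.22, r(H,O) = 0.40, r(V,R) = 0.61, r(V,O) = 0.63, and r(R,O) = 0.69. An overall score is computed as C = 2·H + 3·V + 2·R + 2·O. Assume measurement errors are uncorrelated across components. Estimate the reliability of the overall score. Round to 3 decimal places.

Var(C) = 2² + 3² + 2² + 2² + 2·[6·0.41 + 4·0.22 + 4·0.40 + 6·0.61 + 6·0.63 + 4·0.69] = 21 + 30.28 = 51.28.
Under uncorrelated errors the observed covariances equal the true-score covariances, so only the own-variance terms attenuate.
True-score variance = [2²·0.79 + 3²·0.92 + 2²·0.87 + 2²·0.71] + 30.28 = 17.76 + 30.28 = 48.04.
Reliability = 48.04 / 51.28 = 0.937.

0.937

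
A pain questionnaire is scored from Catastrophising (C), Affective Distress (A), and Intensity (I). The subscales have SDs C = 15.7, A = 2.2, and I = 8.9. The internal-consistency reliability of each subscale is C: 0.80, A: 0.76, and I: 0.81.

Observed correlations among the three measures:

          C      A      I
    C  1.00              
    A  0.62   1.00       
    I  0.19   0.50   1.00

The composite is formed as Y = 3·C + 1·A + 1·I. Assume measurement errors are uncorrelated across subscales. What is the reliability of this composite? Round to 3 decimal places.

Var(Y) = 3²·15.7² + 2.2² + 8.9² + 2·[3·15.7·2.2·0.62 + 3·15.7·8.9·0.19 + 2.2·8.9·0.50] = 2302.46 + 307.361 = 2609.82.
Under uncorrelated errors the observed covariances equal the true-score covariances, so only the own-variance terms attenuate.
True-score variance = [3²·15.7²·0.80 + 2.2²·0.76 + 8.9²·0.81] + 307.361 = 1842.57 + 307.361 = 2149.93.
Reliability = 2149.93 / 2609.82 = 0.824.

0.824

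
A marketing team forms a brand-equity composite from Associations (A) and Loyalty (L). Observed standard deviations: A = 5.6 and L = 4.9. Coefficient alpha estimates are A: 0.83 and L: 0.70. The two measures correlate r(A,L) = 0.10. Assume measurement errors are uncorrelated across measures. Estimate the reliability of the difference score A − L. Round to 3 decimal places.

0.749

Var(A−L) = 5.6² + 4.9² − 2·5.6·4.9·0.10 = 55.37 − 5.488 = 49.882.
With uncorrelated errors the cross-covariances are all true-score covariance, so they carry over unchanged; only the diagonal terms shrink to ρᵢσᵢ².
True-score variance = [5.6²·0.83 + 4.9²·0.70] − 5.488 = 42.8358 − 5.488 = 37.3478.
Reliability = 37.3478 / 49.882 = 0.749.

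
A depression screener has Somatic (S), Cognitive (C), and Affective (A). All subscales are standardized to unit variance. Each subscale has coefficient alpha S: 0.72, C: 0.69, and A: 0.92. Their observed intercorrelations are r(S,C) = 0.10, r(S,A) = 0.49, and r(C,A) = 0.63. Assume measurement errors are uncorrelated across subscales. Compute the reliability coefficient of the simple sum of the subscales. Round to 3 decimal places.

0.877

Var(S+C+A) = 3 + 2·[0.10 + 0.49 + 0.63] = 3 + 2.44 = 5.44.
Because errors are independent across components, Cov(Tᵢ,Tⱼ) = Cov(Xᵢ,Xⱼ); the off-diagonal part of the true-score variance is the same as above.
True-score variance = [0.72 + 0.69 + 0.92] + 2.44 = 2.33 + 2.44 = 4.77.
Reliability = 4.77 / 5.44 = 0.877.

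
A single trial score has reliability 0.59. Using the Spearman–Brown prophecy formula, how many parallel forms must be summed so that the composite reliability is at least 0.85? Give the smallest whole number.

k ≥ ρ*(1−ρ₁)/(ρ₁(1−ρ*)) = 0.85·0.41 / (0.59·0.15) = 3.938.
Smallest integer k = 4.

4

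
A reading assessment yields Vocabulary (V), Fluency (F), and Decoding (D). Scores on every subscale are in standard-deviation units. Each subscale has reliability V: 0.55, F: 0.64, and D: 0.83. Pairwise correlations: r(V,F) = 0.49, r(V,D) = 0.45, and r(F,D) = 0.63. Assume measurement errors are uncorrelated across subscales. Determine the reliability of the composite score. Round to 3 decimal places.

0.840

Var(V+F+D) = 3 + 2·[0.49 + 0.45 + 0.63] = 3 + 3.14 = 6.14.
With uncorrelated errors the cross-covariances are all true-score covariance, so they carry over unchanged; only the diagonal terms shrink to ρᵢσᵢ².
True-score variance = [0.55 + 0.64 + 0.83] + 3.14 = 2.02 + 3.14 = 5.16.
Reliability = 5.16 / 6.14 = 0.840.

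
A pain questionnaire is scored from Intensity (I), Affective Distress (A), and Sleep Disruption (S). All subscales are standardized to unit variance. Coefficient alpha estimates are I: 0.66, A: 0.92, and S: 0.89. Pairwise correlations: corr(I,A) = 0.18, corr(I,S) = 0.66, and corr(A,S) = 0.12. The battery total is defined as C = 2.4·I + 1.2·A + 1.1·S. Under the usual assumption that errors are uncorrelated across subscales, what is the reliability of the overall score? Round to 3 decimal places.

0.833

Var(C) = 2.4² + 1.2² + 1.1² + 2·[2.88·0.18 + 2.64·0.66 + 1.32·0.12] = 8.41 + 4.8384 = 13.2484.
Because errors are independent across components, Cov(Tᵢ,Tⱼ) = Cov(Xᵢ,Xⱼ); the off-diagonal part of the true-score variance is the same as above.
True-score variance = [2.4²·0.66 + 1.2²·0.92 + 1.1²·0.89] + 4.8384 = 6.2033 + 4.8384 = 11.0417.
Reliability = 11.0417 / 13.2484 = 0.833.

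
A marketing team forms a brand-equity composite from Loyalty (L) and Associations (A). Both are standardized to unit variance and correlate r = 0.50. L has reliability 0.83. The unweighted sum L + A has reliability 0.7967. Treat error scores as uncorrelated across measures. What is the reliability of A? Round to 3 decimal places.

0.560

Var(L+A) = 2 + 2·0.50 = 3.000.
True-score variance = ρ_L + ρ_A + 2·0.50, so 0.7967 = (0.83 + ρ_A + 1.00) / 3.000.
ρ_A = 0.7967·3.000 − 0.83 − 1.00 = 0.560.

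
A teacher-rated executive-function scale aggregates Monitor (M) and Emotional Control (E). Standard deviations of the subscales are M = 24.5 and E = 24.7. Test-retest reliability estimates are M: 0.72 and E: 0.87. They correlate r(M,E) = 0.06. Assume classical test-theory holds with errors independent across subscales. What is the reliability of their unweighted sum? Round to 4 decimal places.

0.8072

Var(M+E) = 24.5² + 24.7² + 2·[24.5·24.7·0.06] = 1210.34 + 72.618 = 1282.96.
Because errors are independent across components, Cov(Tᵢ,Tⱼ) = Cov(Xᵢ,Xⱼ); the off-diagonal part of the true-score variance is the same as above.
True-score variance = [24.5²·0.72 + 24.7²·0.87] + 72.618 = 962.958 + 72.618 = 1035.58.
Reliability = 1035.58 / 1282.96 = 0.8072.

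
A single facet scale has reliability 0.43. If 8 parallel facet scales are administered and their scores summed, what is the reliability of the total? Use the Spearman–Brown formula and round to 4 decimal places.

ρ_k = kρ / (1 + (k−1)ρ) = 8·0.43 / (1 + 7·0.43) = 3.440 / 4.010 = 0.8579.

0.8579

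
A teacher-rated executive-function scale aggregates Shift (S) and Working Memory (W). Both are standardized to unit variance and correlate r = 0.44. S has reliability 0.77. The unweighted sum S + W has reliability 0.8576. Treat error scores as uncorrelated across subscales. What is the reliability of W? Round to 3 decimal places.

Var(S+W) = 2 + 2·0.44 = 2.880.
True-score variance = ρ_S + ρ_W + 2·0.44, so 0.8576 = (0.77 + ρ_W + 0.88) / 2.880.
ρ_W = 0.8576·2.880 − 0.77 − 0.88 = 0.820.

0.820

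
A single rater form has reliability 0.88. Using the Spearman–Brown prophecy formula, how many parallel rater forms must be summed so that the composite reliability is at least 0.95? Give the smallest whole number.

3

k ≥ ρ*(1−ρ₁)/(ρ₁(1−ρ*)) = 0.95·0.12 / (0.88·0.05) = 2.591.
Smallest integer k = 3.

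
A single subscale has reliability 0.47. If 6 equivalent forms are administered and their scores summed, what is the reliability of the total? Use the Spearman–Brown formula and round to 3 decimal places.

ρ_k = kρ / (1 + (k−1)ρ) = 6·0.47 / (1 + 5·0.47) = 2.820 / 3.350 = 0.842.

0.842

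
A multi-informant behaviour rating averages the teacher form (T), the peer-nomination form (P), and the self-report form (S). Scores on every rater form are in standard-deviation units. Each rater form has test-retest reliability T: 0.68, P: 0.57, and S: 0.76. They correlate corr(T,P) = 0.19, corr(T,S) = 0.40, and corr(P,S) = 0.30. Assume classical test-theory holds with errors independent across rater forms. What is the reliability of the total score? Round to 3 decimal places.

0.793

Var(T+P+S) = 3 + 2·[0.19 + 0.40 + 0.30] = 3 + 1.78 = 4.78.
Under uncorrelated errors the observed covariances equal the true-score covariances, so only the own-variance terms attenuate.
True-score variance = [0.68 + 0.57 + 0.76] + 1.78 = 2.01 + 1.78 = 3.79.
Reliability = 3.79 / 4.78 = 0.793.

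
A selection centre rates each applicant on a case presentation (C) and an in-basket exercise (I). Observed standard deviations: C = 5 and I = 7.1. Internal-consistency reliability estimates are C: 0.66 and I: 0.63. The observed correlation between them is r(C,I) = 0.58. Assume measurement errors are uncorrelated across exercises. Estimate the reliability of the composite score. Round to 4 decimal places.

Var(C+I) = 5² + 7.1² + 2·[5·7.1·0.58] = 75.41 + 41.18 = 116.59.
Under uncorrelated errors the observed covariances equal the true-score covariances, so only the own-variance terms attenuate.
True-score variance = [5²·0.66 + 7.1²·0.63] + 41.18 = 48.2583 + 41.18 = 89.4383.
Reliability = 89.4383 / 116.59 = 0.7671.

0.7671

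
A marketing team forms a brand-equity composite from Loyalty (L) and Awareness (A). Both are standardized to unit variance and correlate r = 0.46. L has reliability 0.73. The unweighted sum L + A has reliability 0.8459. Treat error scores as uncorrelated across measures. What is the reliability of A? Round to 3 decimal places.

Var(L+A) = 2 + 2·0.46 = 2.920.
True-score variance = ρ_L + ρ_A + 2·0.46, so 0.8459 = (0.73 + ρ_A + 0.92) / 2.920.
ρ_A = 0.8459·2.920 − 0.73 − 0.92 = 0.820.

0.820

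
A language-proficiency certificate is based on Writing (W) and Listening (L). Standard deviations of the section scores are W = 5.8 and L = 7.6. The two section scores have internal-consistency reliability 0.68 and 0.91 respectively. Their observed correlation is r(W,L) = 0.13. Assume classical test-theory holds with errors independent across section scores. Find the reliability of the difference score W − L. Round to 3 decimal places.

0.800

Var(W−L) = 5.8² + 7.6² − 2·5.8·7.6·0.13 = 91.4 − 11.4608 = 79.9392.
Because errors are independent across components, Cov(Tᵢ,Tⱼ) = Cov(Xᵢ,Xⱼ); the off-diagonal part of the true-score variance is the same as above.
True-score variance = [5.8²·0.68 + 7.6²·0.91] − 11.4608 = 75.4368 − 11.4608 = 63.976.
Reliability = 63.976 / 79.9392 = 0.800.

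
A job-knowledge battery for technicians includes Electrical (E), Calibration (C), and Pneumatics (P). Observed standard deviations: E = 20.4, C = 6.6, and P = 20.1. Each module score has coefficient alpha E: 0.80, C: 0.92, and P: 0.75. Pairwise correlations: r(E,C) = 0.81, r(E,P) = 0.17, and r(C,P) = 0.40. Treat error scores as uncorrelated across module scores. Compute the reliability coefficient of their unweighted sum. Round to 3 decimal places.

Var(E+C+P) = 20.4² + 6.6² + 20.1² + 2·[20.4·6.6·0.81 + 20.4·20.1·0.17 + 6.6·20.1·0.40] = 863.73 + 463.658 = 1327.39.
Because errors are independent across components, Cov(Tᵢ,Tⱼ) = Cov(Xᵢ,Xⱼ); the off-diagonal part of the true-score variance is the same as above.
True-score variance = [20.4²·0.80 + 6.6²·0.92 + 20.1²·0.75] + 463.658 = 676.011 + 463.658 = 1139.67.
Reliability = 1139.67 / 1327.39 = 0.859.

0.859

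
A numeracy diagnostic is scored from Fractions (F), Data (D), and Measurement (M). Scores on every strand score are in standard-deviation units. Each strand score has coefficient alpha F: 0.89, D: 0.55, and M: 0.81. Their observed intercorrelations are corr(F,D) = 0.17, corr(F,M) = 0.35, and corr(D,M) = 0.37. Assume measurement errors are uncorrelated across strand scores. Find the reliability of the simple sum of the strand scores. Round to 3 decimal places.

0.843

Var(F+D+M) = 3 + 2·[0.17 + 0.35 + 0.37] = 3 + 1.78 = 4.78.
Because errors are independent across components, Cov(Tᵢ,Tⱼ) = Cov(Xᵢ,Xⱼ); the off-diagonal part of the true-score variance is the same as above.
True-score variance = [0.89 + 0.55 + 0.81] + 1.78 = 2.25 + 1.78 = 4.03.
Reliability = 4.03 / 4.78 = 0.843.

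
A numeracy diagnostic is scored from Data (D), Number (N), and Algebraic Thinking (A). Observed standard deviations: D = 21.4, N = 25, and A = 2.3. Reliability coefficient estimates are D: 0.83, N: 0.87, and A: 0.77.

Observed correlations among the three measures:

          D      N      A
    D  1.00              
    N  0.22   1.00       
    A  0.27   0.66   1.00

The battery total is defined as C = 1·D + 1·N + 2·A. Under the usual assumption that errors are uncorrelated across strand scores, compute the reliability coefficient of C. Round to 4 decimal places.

0.8938

Var(C) = 21.4² + 25² + 2²·2.3² + 2·[21.4·25·0.22 + 2·21.4·2.3·0.27 + 2·25·2.3·0.66] = 1104.12 + 440.358 = 1544.48.
Because errors are independent across components, Cov(Tᵢ,Tⱼ) = Cov(Xᵢ,Xⱼ); the off-diagonal part of the true-score variance is the same as above.
True-score variance = [21.4²·0.83 + 25²·0.87 + 2²·2.3²·0.77] + 440.358 = 940.15 + 440.358 = 1380.51.
Reliability = 1380.51 / 1544.48 = 0.8938.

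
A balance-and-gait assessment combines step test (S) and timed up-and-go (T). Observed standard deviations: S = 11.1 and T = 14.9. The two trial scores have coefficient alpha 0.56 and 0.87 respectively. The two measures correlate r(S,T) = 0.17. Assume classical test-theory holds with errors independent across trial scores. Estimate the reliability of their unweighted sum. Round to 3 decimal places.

0.793

Var(S+T) = 11.1² + 14.9² + 2·[11.1·14.9·0.17] = 345.22 + 56.2326 = 401.453.
Because errors are independent across components, Cov(Tᵢ,Tⱼ) = Cov(Xᵢ,Xⱼ); the off-diagonal part of the true-score variance is the same as above.
True-score variance = [11.1²·0.56 + 14.9²·0.87] + 56.2326 = 262.146 + 56.2326 = 318.379.
Reliability = 318.379 / 401.453 = 0.793.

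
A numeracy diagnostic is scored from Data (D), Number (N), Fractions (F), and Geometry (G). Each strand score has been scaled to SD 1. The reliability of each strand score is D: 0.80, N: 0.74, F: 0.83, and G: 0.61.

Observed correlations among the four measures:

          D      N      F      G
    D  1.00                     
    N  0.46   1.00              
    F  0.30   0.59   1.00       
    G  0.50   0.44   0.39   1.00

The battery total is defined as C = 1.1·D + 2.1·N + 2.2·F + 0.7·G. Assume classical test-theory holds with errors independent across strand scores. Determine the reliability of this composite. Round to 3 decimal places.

Var(C) = 1.1² + 2.1² + 2.2² + 0.7² + 2·[2.31·0.46 + 2.42·0.30 + 0.77·0.50 + 4.62·0.59 + 1.47·0.44 + 1.54·0.39] = 10.95 + 12.2936 = 23.2436.
Because errors are independent across components, Cov(Tᵢ,Tⱼ) = Cov(Xᵢ,Xⱼ); the off-diagonal part of the true-score variance is the same as above.
True-score variance = [1.1²·0.80 + 2.1²·0.74 + 2.2²·0.83 + 0.7²·0.61] + 12.2936 = 8.5475 + 12.2936 = 20.8411.
Reliability = 20.8411 / 23.2436 = 0.897.

0.897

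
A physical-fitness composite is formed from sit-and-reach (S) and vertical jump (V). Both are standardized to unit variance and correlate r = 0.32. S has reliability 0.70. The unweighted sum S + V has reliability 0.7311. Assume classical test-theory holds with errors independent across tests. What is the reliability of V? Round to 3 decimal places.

0.590

Var(S+V) = 2 + 2·0.32 = 2.640.
True-score variance = ρ_S + ρ_V + 2·0.32, so 0.7311 = (0.70 + ρ_V + 0.64) / 2.640.
ρ_V = 0.7311·2.640 − 0.70 − 0.64 = 0.590.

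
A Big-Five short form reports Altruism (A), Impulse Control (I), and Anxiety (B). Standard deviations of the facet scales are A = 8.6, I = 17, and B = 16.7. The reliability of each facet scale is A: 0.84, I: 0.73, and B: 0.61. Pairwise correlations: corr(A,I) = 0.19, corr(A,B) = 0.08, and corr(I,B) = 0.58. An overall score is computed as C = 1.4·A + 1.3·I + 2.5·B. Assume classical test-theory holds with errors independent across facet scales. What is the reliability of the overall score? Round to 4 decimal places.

0.7699

Var(C) = 1.4²·8.6² + 1.3²·17² + 2.5²·16.7² + 2·[1.82·8.6·17·0.19 + 3.5·8.6·16.7·0.08 + 3.25·17·16.7·0.58] = 2376.43 + 1251.84 = 3628.28.
Under uncorrelated errors the observed covariances equal the true-score covariances, so only the own-variance terms attenuate.
True-score variance = [1.4²·8.6²·0.84 + 1.3²·17²·0.73 + 2.5²·16.7²·0.61] + 1251.84 = 1541.58 + 1251.84 = 2793.42.
Reliability = 2793.42 / 3628.28 = 0.7699.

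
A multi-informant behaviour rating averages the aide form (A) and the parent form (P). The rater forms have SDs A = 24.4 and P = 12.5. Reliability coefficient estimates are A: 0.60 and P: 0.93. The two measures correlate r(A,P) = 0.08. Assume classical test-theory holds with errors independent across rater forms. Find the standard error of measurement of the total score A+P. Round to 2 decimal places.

15.78

Var(total) = 751.61 + 48.8 = 800.41.
True-score variance = 502.528 + 48.8 = 551.328, so reliability = 0.6888.
Error variance = 800.41 − 551.328 = 249.081; SEM = √249.081 = 15.78.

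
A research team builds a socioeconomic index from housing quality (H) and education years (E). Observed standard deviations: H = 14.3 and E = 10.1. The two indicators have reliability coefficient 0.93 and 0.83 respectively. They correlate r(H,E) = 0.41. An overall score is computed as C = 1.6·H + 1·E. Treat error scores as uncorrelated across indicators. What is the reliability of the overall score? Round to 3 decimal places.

0.934

Var(C) = 1.6²·14.3² + 10.1² + 2·[1.6·14.3·10.1·0.41] = 625.504 + 189.492 = 814.997.
Under uncorrelated errors the observed covariances equal the true-score covariances, so only the own-variance terms attenuate.
True-score variance = [1.6²·14.3²·0.93 + 10.1²·0.83] + 189.492 = 571.518 + 189.492 = 761.01.
Reliability = 761.01 / 814.997 = 0.934.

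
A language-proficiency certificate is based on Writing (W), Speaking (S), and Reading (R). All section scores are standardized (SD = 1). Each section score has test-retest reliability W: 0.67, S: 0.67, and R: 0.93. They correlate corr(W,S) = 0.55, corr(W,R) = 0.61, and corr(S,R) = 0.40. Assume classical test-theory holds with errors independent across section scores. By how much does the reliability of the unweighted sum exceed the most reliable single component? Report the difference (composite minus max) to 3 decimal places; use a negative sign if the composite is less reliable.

Var(sum) = 3 + 3.12 = 6.12; true-score variance = 2.27 + 3.12 = 5.39; composite reliability = 0.8807.
Max component reliability = 0.9300.
Difference = 0.8807 − 0.9300 = -0.049.

-0.049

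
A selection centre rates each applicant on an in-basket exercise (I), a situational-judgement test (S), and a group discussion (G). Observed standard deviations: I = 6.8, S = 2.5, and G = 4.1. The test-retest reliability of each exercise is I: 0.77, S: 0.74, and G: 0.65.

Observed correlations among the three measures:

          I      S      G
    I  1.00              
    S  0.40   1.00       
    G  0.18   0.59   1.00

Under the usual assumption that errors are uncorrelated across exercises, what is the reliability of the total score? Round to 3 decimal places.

Var(I+S+G) = 6.8² + 2.5² + 4.1² + 2·[6.8·2.5·0.40 + 6.8·4.1·0.18 + 2.5·4.1·0.59] = 69.3 + 35.7318 = 105.032.
Because errors are independent across components, Cov(Tᵢ,Tⱼ) = Cov(Xᵢ,Xⱼ); the off-diagonal part of the true-score variance is the same as above.
True-score variance = [6.8²·0.77 + 2.5²·0.74 + 4.1²·0.65] + 35.7318 = 51.1563 + 35.7318 = 86.8881.
Reliability = 86.8881 / 105.032 = 0.827.

0.827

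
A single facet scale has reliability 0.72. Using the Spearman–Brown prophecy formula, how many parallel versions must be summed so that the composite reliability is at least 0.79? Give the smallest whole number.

2

k ≥ ρ*(1−ρ₁)/(ρ₁(1−ρ*)) = 0.79·0.28 / (0.72·0.21) = 1.463.
Smallest integer k = 2.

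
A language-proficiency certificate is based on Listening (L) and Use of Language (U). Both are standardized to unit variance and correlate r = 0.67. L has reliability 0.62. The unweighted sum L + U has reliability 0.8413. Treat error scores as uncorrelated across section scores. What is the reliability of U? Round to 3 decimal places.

0.850

Var(L+U) = 2 + 2·0.67 = 3.340.
True-score variance = ρ_L + ρ_U + 2·0.67, so 0.8413 = (0.62 + ρ_U + 1.34) / 3.340.
ρ_U = 0.8413·3.340 − 0.62 − 1.34 = 0.850.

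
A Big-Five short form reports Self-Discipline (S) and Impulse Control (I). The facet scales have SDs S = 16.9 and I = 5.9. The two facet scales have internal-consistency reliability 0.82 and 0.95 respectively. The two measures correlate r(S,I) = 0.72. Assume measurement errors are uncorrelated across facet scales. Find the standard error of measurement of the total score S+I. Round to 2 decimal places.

7.29

Var(total) = 320.42 + 143.582 = 464.002.
True-score variance = 267.27 + 143.582 = 410.852, so reliability = 0.8855.
Error variance = 464.002 − 410.852 = 53.1503; SEM = √53.1503 = 7.29.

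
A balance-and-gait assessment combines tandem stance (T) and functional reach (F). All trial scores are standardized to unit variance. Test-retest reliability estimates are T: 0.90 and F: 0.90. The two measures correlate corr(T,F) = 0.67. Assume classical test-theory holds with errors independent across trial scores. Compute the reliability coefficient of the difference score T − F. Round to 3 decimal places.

Var(T−F) = 1 + 1 − 2·0.67 = 2 − 1.34 = 0.66.
With uncorrelated errors the cross-covariances are all true-score covariance, so they carry over unchanged; only the diagonal terms shrink to ρᵢσᵢ².
True-score variance = [0.90 + 0.90] − 1.34 = 1.8 − 1.34 = 0.46.
Reliability = 0.46 / 0.66 = 0.697.

0.697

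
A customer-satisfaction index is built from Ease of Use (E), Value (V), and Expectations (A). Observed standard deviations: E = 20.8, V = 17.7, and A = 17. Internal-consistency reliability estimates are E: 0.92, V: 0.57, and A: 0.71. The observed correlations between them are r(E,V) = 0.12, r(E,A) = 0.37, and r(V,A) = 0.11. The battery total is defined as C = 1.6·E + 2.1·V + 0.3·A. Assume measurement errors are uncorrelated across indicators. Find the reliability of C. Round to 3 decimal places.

Var(C) = 1.6²·20.8² + 2.1²·17.7² + 0.3²·17² + 2·[3.36·20.8·17.7·0.12 + 0.48·20.8·17·0.37 + 0.63·17.7·17·0.11] = 2515.18 + 464.188 = 2979.36.
Because errors are independent across components, Cov(Tᵢ,Tⱼ) = Cov(Xᵢ,Xⱼ); the off-diagonal part of the true-score variance is the same as above.
True-score variance = [1.6²·20.8²·0.92 + 2.1²·17.7²·0.57 + 0.3²·17²·0.71] + 464.188 = 1824.94 + 464.188 = 2289.13.
Reliability = 2289.13 / 2979.36 = 0.768.

0.768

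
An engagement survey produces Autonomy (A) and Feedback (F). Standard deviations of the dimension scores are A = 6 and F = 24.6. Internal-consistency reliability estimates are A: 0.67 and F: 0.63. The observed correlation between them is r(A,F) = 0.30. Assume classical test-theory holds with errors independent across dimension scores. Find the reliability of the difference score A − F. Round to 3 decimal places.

Var(A−F) = 6² + 24.6² − 2·6·24.6·0.30 = 641.16 − 88.56 = 552.6.
Because errors are independent across components, Cov(Tᵢ,Tⱼ) = Cov(Xᵢ,Xⱼ); the off-diagonal part of the true-score variance is the same as above.
True-score variance = [6²·0.67 + 24.6²·0.63] − 88.56 = 405.371 − 88.56 = 316.811.
Reliability = 316.811 / 552.6 = 0.573.

0.573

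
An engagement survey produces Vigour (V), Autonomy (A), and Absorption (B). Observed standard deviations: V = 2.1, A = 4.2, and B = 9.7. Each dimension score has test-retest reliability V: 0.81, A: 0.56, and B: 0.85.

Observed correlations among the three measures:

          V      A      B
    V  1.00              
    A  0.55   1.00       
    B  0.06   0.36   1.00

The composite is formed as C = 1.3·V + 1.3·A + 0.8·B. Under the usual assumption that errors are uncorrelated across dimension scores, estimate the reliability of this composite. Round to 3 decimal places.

0.840

Var(C) = 1.3²·2.1² + 1.3²·4.2² + 0.8²·9.7² + 2·[1.69·2.1·4.2·0.55 + 1.04·2.1·9.7·0.06 + 1.04·4.2·9.7·0.36] = 97.4821 + 49.4447 = 146.927.
Under uncorrelated errors the observed covariances equal the true-score covariances, so only the own-variance terms attenuate.
True-score variance = [1.3²·2.1²·0.81 + 1.3²·4.2²·0.56 + 0.8²·9.7²·0.85] + 49.4447 = 73.9163 + 49.4447 = 123.361.
Reliability = 123.361 / 146.927 = 0.840.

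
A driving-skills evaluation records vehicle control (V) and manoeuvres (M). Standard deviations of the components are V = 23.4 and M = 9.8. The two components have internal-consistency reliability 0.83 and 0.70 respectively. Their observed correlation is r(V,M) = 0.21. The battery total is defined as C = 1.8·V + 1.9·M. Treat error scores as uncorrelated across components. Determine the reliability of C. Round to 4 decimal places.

0.8345

Var(C) = 1.8²·23.4² + 1.9²·9.8² + 2·[3.42·23.4·9.8·0.21] = 2120.8 + 329.395 = 2450.19.
With uncorrelated errors the cross-covariances are all true-score covariance, so they carry over unchanged; only the diagonal terms shrink to ρᵢσᵢ².
True-score variance = [1.8²·23.4²·0.83 + 1.9²·9.8²·0.70] + 329.395 = 1715.19 + 329.395 = 2044.59.
Reliability = 2044.59 / 2450.19 = 0.8345.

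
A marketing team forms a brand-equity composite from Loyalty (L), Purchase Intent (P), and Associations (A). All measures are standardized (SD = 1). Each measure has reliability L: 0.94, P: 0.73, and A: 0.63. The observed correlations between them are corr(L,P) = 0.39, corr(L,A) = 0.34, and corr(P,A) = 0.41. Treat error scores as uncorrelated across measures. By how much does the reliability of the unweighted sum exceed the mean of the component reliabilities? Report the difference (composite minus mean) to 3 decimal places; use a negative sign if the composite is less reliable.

Var(sum) = 3 + 2.28 = 5.28; true-score variance = 2.3 + 2.28 = 4.58; composite reliability = 0.8674.
Mean component reliability = 0.7667.
Difference = 0.8674 − 0.7667 = 0.101.

0.101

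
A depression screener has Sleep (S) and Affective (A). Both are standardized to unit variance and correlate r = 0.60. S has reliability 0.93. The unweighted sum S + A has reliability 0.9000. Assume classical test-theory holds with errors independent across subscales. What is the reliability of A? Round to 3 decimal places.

Var(S+A) = 2 + 2·0.60 = 3.200.
True-score variance = ρ_S + ρ_A + 2·0.60, so 0.9000 = (0.93 + ρ_A + 1.20) / 3.200.
ρ_A = 0.9000·3.200 − 0.93 − 1.20 = 0.750.

0.750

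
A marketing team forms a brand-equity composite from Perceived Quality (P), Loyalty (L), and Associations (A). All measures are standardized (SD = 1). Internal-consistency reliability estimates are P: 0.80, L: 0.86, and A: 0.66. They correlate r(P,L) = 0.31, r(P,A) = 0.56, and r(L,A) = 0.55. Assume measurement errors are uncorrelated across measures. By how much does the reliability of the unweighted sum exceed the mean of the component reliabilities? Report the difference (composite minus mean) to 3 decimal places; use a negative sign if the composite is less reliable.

0.110

Var(sum) = 3 + 2.84 = 5.84; true-score variance = 2.32 + 2.84 = 5.16; composite reliability = 0.8836.
Mean component reliability = 0.7733.
Difference = 0.8836 − 0.7733 = 0.110.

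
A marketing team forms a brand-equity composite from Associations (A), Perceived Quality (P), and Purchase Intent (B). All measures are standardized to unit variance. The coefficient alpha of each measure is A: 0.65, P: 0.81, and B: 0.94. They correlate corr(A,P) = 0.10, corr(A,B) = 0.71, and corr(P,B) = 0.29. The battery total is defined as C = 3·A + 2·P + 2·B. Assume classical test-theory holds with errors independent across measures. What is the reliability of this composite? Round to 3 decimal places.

Var(C) = 3² + 2² + 2² + 2·[6·0.10 + 6·0.71 + 4·0.29] = 17 + 12.04 = 29.04.
Because errors are independent across components, Cov(Tᵢ,Tⱼ) = Cov(Xᵢ,Xⱼ); the off-diagonal part of the true-score variance is the same as above.
True-score variance = [3²·0.65 + 2²·0.81 + 2²·0.94] + 12.04 = 12.85 + 12.04 = 24.89.
Reliability = 24.89 / 29.04 = 0.857.

0.857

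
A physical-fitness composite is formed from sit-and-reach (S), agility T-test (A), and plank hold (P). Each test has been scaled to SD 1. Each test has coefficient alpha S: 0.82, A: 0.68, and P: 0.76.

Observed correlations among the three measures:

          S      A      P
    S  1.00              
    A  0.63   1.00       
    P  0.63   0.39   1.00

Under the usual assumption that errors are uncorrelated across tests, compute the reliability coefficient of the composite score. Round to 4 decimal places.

Var(S+A+P) = 3 + 2·[0.63 + 0.63 + 0.39] = 3 + 3.3 = 6.3.
Under uncorrelated errors the observed covariances equal the true-score covariances, so only the own-variance terms attenuate.
True-score variance = [0.82 + 0.68 + 0.76] + 3.3 = 2.26 + 3.3 = 5.56.
Reliability = 5.56 / 6.3 = 0.8825.

0.8825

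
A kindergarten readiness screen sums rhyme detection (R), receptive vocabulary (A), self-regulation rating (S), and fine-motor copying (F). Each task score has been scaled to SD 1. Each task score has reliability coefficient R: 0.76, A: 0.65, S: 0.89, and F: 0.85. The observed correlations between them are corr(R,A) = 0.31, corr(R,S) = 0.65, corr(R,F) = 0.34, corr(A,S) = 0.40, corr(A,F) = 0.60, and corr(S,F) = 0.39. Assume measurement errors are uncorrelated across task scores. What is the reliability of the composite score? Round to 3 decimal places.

Var(R+A+S+F) = 4 + 2·[0.31 + 0.65 + 0.34 + 0.40 + 0.60 + 0.39] = 4 + 5.38 = 9.38.
Under uncorrelated errors the observed covariances equal the true-score covariances, so only the own-variance terms attenuate.
True-score variance = [0.76 + 0.65 + 0.89 + 0.85] + 5.38 = 3.15 + 5.38 = 8.53.
Reliability = 8.53 / 9.38 = 0.909.

0.909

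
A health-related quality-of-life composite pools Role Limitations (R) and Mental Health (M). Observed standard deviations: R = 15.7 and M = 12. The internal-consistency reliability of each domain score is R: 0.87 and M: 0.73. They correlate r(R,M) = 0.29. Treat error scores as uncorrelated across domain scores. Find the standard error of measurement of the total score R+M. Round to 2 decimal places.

Var(total) = 390.49 + 109.272 = 499.762.
True-score variance = 319.566 + 109.272 = 428.838, so reliability = 0.8581.
Error variance = 499.762 − 428.838 = 70.9237; SEM = √70.9237 = 8.42.

8.42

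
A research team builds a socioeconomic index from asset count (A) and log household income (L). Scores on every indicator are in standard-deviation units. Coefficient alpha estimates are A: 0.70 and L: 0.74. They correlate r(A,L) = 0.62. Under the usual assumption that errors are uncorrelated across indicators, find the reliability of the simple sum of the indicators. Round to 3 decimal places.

Var(A+L) = 2 + 2·[0.62] = 2 + 1.24 = 3.24.
With uncorrelated errors the cross-covariances are all true-score covariance, so they carry over unchanged; only the diagonal terms shrink to ρᵢσᵢ².
True-score variance = [0.70 + 0.74] + 1.24 = 1.44 + 1.24 = 2.68.
Reliability = 2.68 / 3.24 = 0.827.

0.827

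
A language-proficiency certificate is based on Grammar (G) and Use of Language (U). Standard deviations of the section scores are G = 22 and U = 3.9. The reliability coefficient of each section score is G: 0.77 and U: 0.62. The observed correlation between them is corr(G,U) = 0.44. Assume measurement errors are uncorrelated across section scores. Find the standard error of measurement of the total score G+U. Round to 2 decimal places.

10.82

Var(total) = 499.21 + 75.504 = 574.714.
True-score variance = 382.11 + 75.504 = 457.614, so reliability = 0.7962.
Error variance = 574.714 − 457.614 = 117.1; SEM = √117.1 = 10.82.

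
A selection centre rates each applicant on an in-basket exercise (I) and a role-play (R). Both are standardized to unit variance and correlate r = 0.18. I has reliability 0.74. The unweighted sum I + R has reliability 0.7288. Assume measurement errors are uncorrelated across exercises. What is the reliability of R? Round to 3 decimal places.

Var(I+R) = 2 + 2·0.18 = 2.360.
True-score variance = ρ_I + ρ_R + 2·0.18, so 0.7288 = (0.74 + ρ_R + 0.36) / 2.360.
ρ_R = 0.7288·2.360 − 0.74 − 0.36 = 0.620.

0.620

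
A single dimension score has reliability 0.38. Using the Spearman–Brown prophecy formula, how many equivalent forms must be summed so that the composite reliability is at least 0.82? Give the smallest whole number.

8

k ≥ ρ*(1−ρ₁)/(ρ₁(1−ρ*)) = 0.82·0.62 / (0.38·0.18) = 7.433.
Smallest integer k = 8.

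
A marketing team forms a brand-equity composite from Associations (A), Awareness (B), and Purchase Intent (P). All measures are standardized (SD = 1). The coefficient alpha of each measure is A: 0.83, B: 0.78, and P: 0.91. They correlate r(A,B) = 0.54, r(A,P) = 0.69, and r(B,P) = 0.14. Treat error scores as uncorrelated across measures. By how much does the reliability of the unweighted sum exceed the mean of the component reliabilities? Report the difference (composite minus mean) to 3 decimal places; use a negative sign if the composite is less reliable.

Var(sum) = 3 + 2.74 = 5.74; true-score variance = 2.52 + 2.74 = 5.26; composite reliability = 0.9164.
Mean component reliability = 0.8400.
Difference = 0.9164 − 0.8400 = 0.076.

0.076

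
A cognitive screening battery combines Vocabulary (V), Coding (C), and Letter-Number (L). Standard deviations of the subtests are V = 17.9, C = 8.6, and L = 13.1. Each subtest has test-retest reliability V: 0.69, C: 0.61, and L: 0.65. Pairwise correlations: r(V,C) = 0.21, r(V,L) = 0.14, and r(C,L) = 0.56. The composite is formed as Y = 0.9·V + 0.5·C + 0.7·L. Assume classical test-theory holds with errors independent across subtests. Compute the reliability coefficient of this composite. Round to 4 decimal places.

0.7544

Var(Y) = 0.9²·17.9² + 0.5²·8.6² + 0.7²·13.1² + 2·[0.45·17.9·8.6·0.21 + 0.63·17.9·13.1·0.14 + 0.35·8.6·13.1·0.56] = 362.111 + 114.621 = 476.732.
Because errors are independent across components, Cov(Tᵢ,Tⱼ) = Cov(Xᵢ,Xⱼ); the off-diagonal part of the true-score variance is the same as above.
True-score variance = [0.9²·17.9²·0.69 + 0.5²·8.6²·0.61 + 0.7²·13.1²·0.65] + 114.621 = 245.014 + 114.621 = 359.635.
Reliability = 359.635 / 476.732 = 0.7544.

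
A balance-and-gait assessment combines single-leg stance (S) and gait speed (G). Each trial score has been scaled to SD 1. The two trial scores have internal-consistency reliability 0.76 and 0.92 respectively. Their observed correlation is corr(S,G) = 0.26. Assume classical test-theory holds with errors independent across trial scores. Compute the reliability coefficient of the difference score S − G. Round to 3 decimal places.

0.784

Var(S−G) = 1 + 1 − 2·0.26 = 2 − 0.52 = 1.48.
With uncorrelated errors the cross-covariances are all true-score covariance, so they carry over unchanged; only the diagonal terms shrink to ρᵢσᵢ².
True-score variance = [0.76 + 0.92] − 0.52 = 1.68 − 0.52 = 1.16.
Reliability = 1.16 / 1.48 = 0.784.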